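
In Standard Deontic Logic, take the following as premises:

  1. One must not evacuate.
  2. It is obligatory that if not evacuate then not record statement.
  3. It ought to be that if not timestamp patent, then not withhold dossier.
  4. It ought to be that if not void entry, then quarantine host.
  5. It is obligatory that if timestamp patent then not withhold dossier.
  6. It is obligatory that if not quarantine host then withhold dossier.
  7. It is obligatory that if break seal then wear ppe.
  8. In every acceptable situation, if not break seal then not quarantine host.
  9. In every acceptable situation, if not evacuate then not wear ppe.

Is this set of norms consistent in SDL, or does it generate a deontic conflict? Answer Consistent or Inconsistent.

By case analysis on ¬timestamp_patent: premise 3 gives O(¬timestamp_patent → ¬withhold_dossier) and premise 5 gives O(timestamp_patent → ¬withhold_dossier), so O(¬withhold_dossier) either way.
Premise 6 is O(¬quarantine_host → withhold_dossier); contrapositively O(¬withhold_dossier → quarantine_host). Since O(¬withhold_dossier) holds, K gives O(quarantine_host).
The contrapositive of premise 8 (O(¬break_seal → ¬quarantine_host)) is O(quarantine_host → break_seal), and O(quarantine_host) is already established, so O(break_seal).
From O(break_seal) and premise 7, O(break_seal → wear_ppe), we obtain O(wear_ppe).
The contrapositive of premise 9 (O(¬evacuate → ¬wear_ppe)) is O(wear_ppe → evacuate), and O(wear_ppe) is already established, so O(evacuate).
But premise 1, F(evacuate), means O(¬evacuate).
We now have both O(evacuate) and O(¬evacuate) — evacuate is simultaneously obligatory and forbidden, violating the D-axiom.

Inconsistent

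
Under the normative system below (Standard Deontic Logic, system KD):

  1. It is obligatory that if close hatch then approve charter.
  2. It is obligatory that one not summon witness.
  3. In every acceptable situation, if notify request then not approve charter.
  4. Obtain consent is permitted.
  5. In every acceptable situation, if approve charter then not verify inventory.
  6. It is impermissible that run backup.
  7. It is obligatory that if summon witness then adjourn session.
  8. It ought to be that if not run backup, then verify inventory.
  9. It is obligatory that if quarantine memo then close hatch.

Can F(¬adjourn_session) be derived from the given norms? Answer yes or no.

Premise 7 is O(summon_witness → adjourn_session), but O(summon_witness) is not derivable from the premises, so it does not yield O(adjourn_session).
No other premise forces O(adjourn_session). An ideal world satisfying every premise can still have ¬adjourn_session true, so F(¬adjourn_session) is not derivable.

No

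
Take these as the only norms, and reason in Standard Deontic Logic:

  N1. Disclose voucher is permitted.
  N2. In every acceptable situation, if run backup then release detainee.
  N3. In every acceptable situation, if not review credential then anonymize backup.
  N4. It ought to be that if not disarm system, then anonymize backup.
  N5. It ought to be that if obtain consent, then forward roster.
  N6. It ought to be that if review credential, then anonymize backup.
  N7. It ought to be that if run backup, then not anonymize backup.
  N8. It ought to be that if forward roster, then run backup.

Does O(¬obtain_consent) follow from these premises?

Yes

Premises 3 and 6 are O(¬review_credential → anonymize_backup) and O(review_credential → anonymize_backup); every ideal world satisfies ¬review_credential or review_credential, so in either case anonymize_backup holds — hence O(anonymize_backup).
Premise 7 is O(run_backup → ¬anonymize_backup); contrapositively O(anonymize_backup → ¬run_backup). Since O(anonymize_backup) holds, K gives O(¬run_backup).
Premise 8 is O(forward_roster → run_backup); contrapositively O(¬run_backup → ¬forward_roster). Since O(¬run_backup) holds, K gives O(¬forward_roster).
Premise 5, O(obtain_consent → forward_roster), contraposes to O(¬forward_roster → ¬obtain_consent); with O(¬forward_roster) we get O(¬obtain_consent).
Premises 1, 2, 4 do not contribute to this derivation.
So O(¬obtain_consent) follows.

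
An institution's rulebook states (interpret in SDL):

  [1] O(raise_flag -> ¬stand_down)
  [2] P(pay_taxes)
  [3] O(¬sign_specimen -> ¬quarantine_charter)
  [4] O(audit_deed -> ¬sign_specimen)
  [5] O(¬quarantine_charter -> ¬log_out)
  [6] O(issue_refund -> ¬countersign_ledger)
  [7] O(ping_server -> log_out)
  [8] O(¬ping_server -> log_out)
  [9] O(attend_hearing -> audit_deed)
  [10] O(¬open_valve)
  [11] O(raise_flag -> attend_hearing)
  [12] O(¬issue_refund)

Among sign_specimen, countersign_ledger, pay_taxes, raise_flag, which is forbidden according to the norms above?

By case analysis on ping_server: premise 7 gives O(ping_server -> log_out) and premise 8 gives O(¬ping_server -> log_out), so O(log_out) either way.
The contrapositive of premise 5 (O(¬quarantine_charter -> ¬log_out)) is O(log_out -> quarantine_charter), and O(log_out) is already established, so O(quarantine_charter).
Premise 3 is O(¬sign_specimen -> ¬quarantine_charter); contrapositively O(quarantine_charter -> sign_specimen). Since O(quarantine_charter) holds, K gives O(sign_specimen).
Premise 4, O(audit_deed -> ¬sign_specimen), contraposes to O(sign_specimen -> ¬audit_deed); with O(sign_specimen) we get O(¬audit_deed).
Premise 9 is O(attend_hearing -> audit_deed); contrapositively O(¬audit_deed -> ¬attend_hearing). Since O(¬audit_deed) holds, K gives O(¬attend_hearing).
The contrapositive of premise 11 (O(raise_flag -> attend_hearing)) is O(¬attend_hearing -> ¬raise_flag), and O(¬attend_hearing) is already established, so O(¬raise_flag).
So O(¬raise_flag) holds, i.e. raise_flag is forbidden. None of the other listed options is forbidden under the premises.

raise_flag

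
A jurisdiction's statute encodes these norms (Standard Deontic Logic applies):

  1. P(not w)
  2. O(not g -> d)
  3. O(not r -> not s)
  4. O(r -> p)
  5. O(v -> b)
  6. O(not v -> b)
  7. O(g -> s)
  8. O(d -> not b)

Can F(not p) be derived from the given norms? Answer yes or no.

Premises 5 and 6 cover both cases: O(v -> b) and O(not v -> b). Since v ∨ not v is a tautology, O(b) follows.
Premise 8 is O(d -> not b); contrapositively O(b -> not d). Since O(b) holds, K gives O(not d).
The contrapositive of premise 2 (O(not g -> d)) is O(not d -> g), and O(not d) is already established, so O(g).
From O(g) and premise 7, O(g -> s), we obtain O(s).
The contrapositive of premise 3 (O(not r -> not s)) is O(s -> r), and O(s) is already established, so O(r).
Premise 4 is O(r -> p); since O(r), deontic closure gives O(p).
Premise 1 does not contribute to this derivation.
So O(p) holds, i.e. F(not p). The claim follows.

Yes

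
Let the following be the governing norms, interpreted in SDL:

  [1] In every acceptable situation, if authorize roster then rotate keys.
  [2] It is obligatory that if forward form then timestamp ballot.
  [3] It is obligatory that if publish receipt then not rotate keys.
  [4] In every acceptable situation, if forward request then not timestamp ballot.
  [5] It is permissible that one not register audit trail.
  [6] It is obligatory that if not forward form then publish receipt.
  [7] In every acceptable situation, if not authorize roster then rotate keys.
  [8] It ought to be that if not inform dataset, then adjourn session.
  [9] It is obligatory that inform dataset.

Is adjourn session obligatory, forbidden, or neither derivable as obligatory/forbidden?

Premise 8 is O(¬inform_dataset → adjourn_session), but O(¬inform_dataset) is not derivable from the premises, so it does not yield O(adjourn_session).
No premise or chain of K-axiom applications forces O(adjourn_session), and none forces O(¬adjourn_session). So adjourn_session is neither obligatory nor forbidden under these norms.

Neither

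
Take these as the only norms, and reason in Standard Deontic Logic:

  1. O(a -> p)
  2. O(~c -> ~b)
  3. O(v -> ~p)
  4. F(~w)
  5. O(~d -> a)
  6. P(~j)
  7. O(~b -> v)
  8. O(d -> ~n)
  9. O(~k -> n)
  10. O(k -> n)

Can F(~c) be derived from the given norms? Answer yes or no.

Premises 9 and 10 cover both cases: O(~k -> n) and O(k -> n). Since ~k ∨ k is a tautology, O(n) follows.
The contrapositive of premise 8 (O(d -> ~n)) is O(n -> ~d), and O(n) is already established, so O(~d).
From O(~d) and premise 5, O(~d -> a), we obtain O(a).
Applying K to premise 1 (O(a -> p)) and O(a) yields O(p).
Premise 3 is O(v -> ~p); contrapositively O(p -> ~v). Since O(p) holds, K gives O(~v).
Premise 7, O(~b -> v), contraposes to O(~v -> b); with O(~v) we get O(b).
Premise 2, O(~c -> ~b), contraposes to O(b -> c); with O(b) we get O(c).
Premises 4, 6 do not contribute to this derivation.
So O(c) holds, i.e. F(~c). The claim follows.

Yes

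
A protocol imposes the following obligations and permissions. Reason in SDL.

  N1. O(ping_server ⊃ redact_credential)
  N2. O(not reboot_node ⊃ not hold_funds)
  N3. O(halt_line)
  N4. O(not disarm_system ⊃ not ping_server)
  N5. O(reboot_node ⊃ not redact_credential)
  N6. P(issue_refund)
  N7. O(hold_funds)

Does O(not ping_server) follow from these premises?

Premise 7 states O(hold_funds) outright.
The contrapositive of premise 2 (O(not reboot_node ⊃ not hold_funds)) is O(hold_funds ⊃ reboot_node), and O(hold_funds) is already established, so O(reboot_node).
Premise 5 is O(reboot_node ⊃ not redact_credential); since O(reboot_node), deontic closure gives O(not redact_credential).
Premise 1, O(ping_server ⊃ redact_credential), contraposes to O(not redact_credential ⊃ not ping_server); with O(not redact_credential) we get O(not ping_server).
Premises 3, 4, 6 do not contribute to this derivation.
So O(not ping_server) follows.

Yes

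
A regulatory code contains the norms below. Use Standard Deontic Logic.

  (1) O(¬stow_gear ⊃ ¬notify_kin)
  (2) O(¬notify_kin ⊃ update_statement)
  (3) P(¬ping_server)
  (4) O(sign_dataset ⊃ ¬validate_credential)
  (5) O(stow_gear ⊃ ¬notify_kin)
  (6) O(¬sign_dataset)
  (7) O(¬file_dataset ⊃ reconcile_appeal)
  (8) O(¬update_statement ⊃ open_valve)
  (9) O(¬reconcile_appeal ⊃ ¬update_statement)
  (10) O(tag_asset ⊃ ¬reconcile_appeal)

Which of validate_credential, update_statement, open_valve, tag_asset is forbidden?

tag_asset

Premises 5 and 1 cover both cases: O(stow_gear ⊃ ¬notify_kin) and O(¬stow_gear ⊃ ¬notify_kin). Since stow_gear ∨ ¬stow_gear is a tautology, O(¬notify_kin) follows.
With premise 2, O(¬notify_kin ⊃ update_statement), the K-axiom yields O(update_statement).
Premise 9 is O(¬reconcile_appeal ⊃ ¬update_statement); contrapositively O(update_statement ⊃ reconcile_appeal). Since O(update_statement) holds, K gives O(reconcile_appeal).
Premise 10 is O(tag_asset ⊃ ¬reconcile_appeal); contrapositively O(reconcile_appeal ⊃ ¬tag_asset). Since O(reconcile_appeal) holds, K gives O(¬tag_asset).
So O(¬tag_asset) holds, i.e. tag_asset is forbidden. None of the other listed options is forbidden under the premises.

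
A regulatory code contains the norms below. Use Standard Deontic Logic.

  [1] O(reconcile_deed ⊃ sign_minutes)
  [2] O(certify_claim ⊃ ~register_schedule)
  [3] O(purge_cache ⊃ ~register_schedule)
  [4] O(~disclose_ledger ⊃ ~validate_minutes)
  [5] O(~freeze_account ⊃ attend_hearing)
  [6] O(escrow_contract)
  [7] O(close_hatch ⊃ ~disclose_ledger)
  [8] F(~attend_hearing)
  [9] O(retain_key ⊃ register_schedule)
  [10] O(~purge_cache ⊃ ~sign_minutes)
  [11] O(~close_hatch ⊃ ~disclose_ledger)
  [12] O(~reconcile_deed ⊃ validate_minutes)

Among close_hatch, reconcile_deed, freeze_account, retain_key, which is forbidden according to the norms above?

retain_key

By case analysis on ~close_hatch: premise 11 gives O(~close_hatch ⊃ ~disclose_ledger) and premise 7 gives O(close_hatch ⊃ ~disclose_ledger), so O(~disclose_ledger) either way.
With premise 4, O(~disclose_ledger ⊃ ~validate_minutes), the K-axiom yields O(~validate_minutes).
Premise 12 is O(~reconcile_deed ⊃ validate_minutes); contrapositively O(~validate_minutes ⊃ reconcile_deed). Since O(~validate_minutes) holds, K gives O(reconcile_deed).
Applying K to premise 1 (O(reconcile_deed ⊃ sign_minutes)) and O(reconcile_deed) yields O(sign_minutes).
Premise 10, O(~purge_cache ⊃ ~sign_minutes), contraposes to O(sign_minutes ⊃ purge_cache); with O(sign_minutes) we get O(purge_cache).
Applying K to premise 3 (O(purge_cache ⊃ ~register_schedule)) and O(purge_cache) yields O(~register_schedule).
The contrapositive of premise 9 (O(retain_key ⊃ register_schedule)) is O(~register_schedule ⊃ ~retain_key), and O(~register_schedule) is already established, so O(~retain_key).
So O(~retain_key) holds, i.e. retain_key is forbidden. None of the other listed options is forbidden under the premises.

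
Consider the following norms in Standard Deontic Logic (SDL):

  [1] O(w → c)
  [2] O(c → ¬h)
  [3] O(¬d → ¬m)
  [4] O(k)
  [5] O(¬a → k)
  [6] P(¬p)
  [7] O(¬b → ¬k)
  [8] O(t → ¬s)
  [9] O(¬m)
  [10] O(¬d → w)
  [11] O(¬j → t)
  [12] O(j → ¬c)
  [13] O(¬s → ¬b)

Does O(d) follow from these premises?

Premise 4 gives O(k).
The contrapositive of premise 7 (O(¬b → ¬k)) is O(k → b), and O(k) is already established, so O(b).
Premise 13, O(¬s → ¬b), contraposes to O(b → s); with O(b) we get O(s).
Premise 8 is O(t → ¬s); contrapositively O(s → ¬t). Since O(s) holds, K gives O(¬t).
Premise 11, O(¬j → t), contraposes to O(¬t → j); with O(¬t) we get O(j).
Applying K to premise 12 (O(j → ¬c)) and O(j) yields O(¬c).
Premise 1 is O(w → c); contrapositively O(¬c → ¬w). Since O(¬c) holds, K gives O(¬w).
The contrapositive of premise 10 (O(¬d → w)) is O(¬w → d), and O(¬w) is already established, so O(d).
Premises 2, 3, 5, 6, 9 do not contribute to this derivation.
So O(d) follows.

Yes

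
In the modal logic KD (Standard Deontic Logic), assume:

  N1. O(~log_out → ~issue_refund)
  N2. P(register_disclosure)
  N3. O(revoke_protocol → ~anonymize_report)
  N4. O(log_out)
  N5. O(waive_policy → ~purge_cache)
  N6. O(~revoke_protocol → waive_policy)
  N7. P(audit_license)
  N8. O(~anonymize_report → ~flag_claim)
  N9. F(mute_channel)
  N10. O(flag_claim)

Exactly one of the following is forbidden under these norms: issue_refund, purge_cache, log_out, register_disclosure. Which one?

Premise 10 gives O(flag_claim).
The contrapositive of premise 8 (O(~anonymize_report → ~flag_claim)) is O(flag_claim → anonymize_report), and O(flag_claim) is already established, so O(anonymize_report).
Premise 3 is O(revoke_protocol → ~anonymize_report); contrapositively O(anonymize_report → ~revoke_protocol). Since O(anonymize_report) holds, K gives O(~revoke_protocol).
Premise 6 is O(~revoke_protocol → waive_policy); since O(~revoke_protocol), deontic closure gives O(waive_policy).
Applying K to premise 5 (O(waive_policy → ~purge_cache)) and O(waive_policy) yields O(~purge_cache).
So O(~purge_cache) holds, i.e. purge_cache is forbidden. None of the other listed options is forbidden under the premises.

purge_cache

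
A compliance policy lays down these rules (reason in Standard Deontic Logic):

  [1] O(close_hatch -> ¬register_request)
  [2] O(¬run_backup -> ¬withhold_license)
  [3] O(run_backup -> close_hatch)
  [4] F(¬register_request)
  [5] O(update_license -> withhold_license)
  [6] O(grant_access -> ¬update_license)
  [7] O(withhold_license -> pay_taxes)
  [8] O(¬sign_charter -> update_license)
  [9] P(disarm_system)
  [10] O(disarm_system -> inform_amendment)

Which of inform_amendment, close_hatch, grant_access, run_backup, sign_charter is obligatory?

F(¬register_request) at premise 4 means O(register_request).
Premise 1, O(close_hatch -> ¬register_request), contraposes to O(register_request -> ¬close_hatch); with O(register_request) we get O(¬close_hatch).
The contrapositive of premise 3 (O(run_backup -> close_hatch)) is O(¬close_hatch -> ¬run_backup), and O(¬close_hatch) is already established, so O(¬run_backup).
From O(¬run_backup) and premise 2, O(¬run_backup -> ¬withhold_license), we obtain O(¬withhold_license).
Premise 5 is O(update_license -> withhold_license); contrapositively O(¬withhold_license -> ¬update_license). Since O(¬withhold_license) holds, K gives O(¬update_license).
The contrapositive of premise 8 (O(¬sign_charter -> update_license)) is O(¬update_license -> sign_charter), and O(¬update_license) is already established, so O(sign_charter).
So O(sign_charter) holds — sign_charter is obligatory. None of the other listed options is made obligatory by any chain of premises.

sign_charter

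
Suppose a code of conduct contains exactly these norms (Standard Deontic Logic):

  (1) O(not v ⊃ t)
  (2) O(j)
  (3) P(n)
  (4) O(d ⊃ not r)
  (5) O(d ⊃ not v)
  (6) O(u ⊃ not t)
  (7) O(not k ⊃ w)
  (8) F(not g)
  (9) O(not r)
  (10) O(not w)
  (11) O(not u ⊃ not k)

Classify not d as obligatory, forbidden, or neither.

Premise 10 gives O(not w).
The contrapositive of premise 7 (O(not k ⊃ w)) is O(not w ⊃ k), and O(not w) is already established, so O(k).
The contrapositive of premise 11 (O(not u ⊃ not k)) is O(k ⊃ u), and O(k) is already established, so O(u).
Premise 6 is O(u ⊃ not t); since O(u), deontic closure gives O(not t).
Premise 1 is O(not v ⊃ t); contrapositively O(not t ⊃ v). Since O(not t) holds, K gives O(v).
Premise 5, O(d ⊃ not v), contraposes to O(v ⊃ not d); with O(v) we get O(not d).
Premises 2, 3, 4, 8, 9 do not contribute to this derivation.
Hence not d is obligatory.

Obligatory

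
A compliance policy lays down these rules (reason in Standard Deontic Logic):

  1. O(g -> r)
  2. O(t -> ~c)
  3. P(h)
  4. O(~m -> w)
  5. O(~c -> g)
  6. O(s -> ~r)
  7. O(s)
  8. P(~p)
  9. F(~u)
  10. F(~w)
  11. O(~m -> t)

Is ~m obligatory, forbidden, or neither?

Premise 7 states O(s) outright.
From O(s) and premise 6, O(s -> ~r), we obtain O(~r).
The contrapositive of premise 1 (O(g -> r)) is O(~r -> ~g), and O(~r) is already established, so O(~g).
Premise 5 is O(~c -> g); contrapositively O(~g -> c). Since O(~g) holds, K gives O(c).
Premise 2 is O(t -> ~c); contrapositively O(c -> ~t). Since O(c) holds, K gives O(~t).
The contrapositive of premise 11 (O(~m -> t)) is O(~t -> m), and O(~t) is already established, so O(m).
Premises 3, 4, 8, 9, 10 do not contribute to this derivation.
Thus O(m), which is F(~m): ~m is forbidden.

Forbidden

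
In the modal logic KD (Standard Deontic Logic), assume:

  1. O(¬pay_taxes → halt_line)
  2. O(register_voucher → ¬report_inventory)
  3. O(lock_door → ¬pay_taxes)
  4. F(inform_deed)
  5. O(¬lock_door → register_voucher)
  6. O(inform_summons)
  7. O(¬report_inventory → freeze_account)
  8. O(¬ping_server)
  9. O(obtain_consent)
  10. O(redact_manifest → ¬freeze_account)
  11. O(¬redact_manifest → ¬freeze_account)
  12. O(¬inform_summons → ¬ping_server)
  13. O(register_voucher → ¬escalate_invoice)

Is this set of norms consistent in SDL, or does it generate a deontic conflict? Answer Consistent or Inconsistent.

Premise 12 is O(¬inform_summons → ¬ping_server); even if O(¬ping_server) held, inferring O(¬inform_summons) would be affirming the consequent — invalid.
So O(¬inform_summons) is not derivable, and the apparent clash with O(inform_summons) does not arise.
A world satisfying every obligation exists (e.g. escalate_invoice=false, freeze_account=false, halt_line=true, inform_deed=false, inform_summons=true, lock_door=true, obtain_consent=true, pay_taxes=false, ping_server=false, redact_manifest=false, register_voucher=false, report_inventory=true); no atom is both obligatory and forbidden, so the set is consistent.

Consistent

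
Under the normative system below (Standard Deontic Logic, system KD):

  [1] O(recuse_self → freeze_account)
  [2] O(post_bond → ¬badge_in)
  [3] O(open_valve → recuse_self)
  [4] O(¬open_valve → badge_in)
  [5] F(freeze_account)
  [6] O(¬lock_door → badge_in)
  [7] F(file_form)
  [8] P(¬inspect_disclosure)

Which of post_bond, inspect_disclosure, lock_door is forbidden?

Premise 5 is F(freeze_account), i.e. O(¬freeze_account).
Premise 1, O(recuse_self → freeze_account), contraposes to O(¬freeze_account → ¬recuse_self); with O(¬freeze_account) we get O(¬recuse_self).
The contrapositive of premise 3 (O(open_valve → recuse_self)) is O(¬recuse_self → ¬open_valve), and O(¬recuse_self) is already established, so O(¬open_valve).
With premise 4, O(¬open_valve → badge_in), the K-axiom yields O(badge_in).
Premise 2, O(post_bond → ¬badge_in), contraposes to O(badge_in → ¬post_bond); with O(badge_in) we get O(¬post_bond).
So O(¬post_bond) holds, i.e. post_bond is forbidden. None of the other listed options is forbidden under the premises.

post_bond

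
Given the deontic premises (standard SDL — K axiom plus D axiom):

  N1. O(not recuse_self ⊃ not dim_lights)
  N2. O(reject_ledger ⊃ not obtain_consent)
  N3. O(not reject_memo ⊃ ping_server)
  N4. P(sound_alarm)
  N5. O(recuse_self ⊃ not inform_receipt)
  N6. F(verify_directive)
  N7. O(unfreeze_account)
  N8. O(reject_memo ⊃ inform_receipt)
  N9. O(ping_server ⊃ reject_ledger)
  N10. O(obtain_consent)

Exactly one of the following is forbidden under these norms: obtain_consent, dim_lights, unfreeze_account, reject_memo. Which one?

dim_lights

From premise 10 we have O(obtain_consent).
The contrapositive of premise 2 (O(reject_ledger ⊃ not obtain_consent)) is O(obtain_consent ⊃ not reject_ledger), and O(obtain_consent) is already established, so O(not reject_ledger).
Premise 9 is O(ping_server ⊃ reject_ledger); contrapositively O(not reject_ledger ⊃ not ping_server). Since O(not reject_ledger) holds, K gives O(not ping_server).
Premise 3, O(not reject_memo ⊃ ping_server), contraposes to O(not ping_server ⊃ reject_memo); with O(not ping_server) we get O(reject_memo).
Applying K to premise 8 (O(reject_memo ⊃ inform_receipt)) and O(reject_memo) yields O(inform_receipt).
Premise 5, O(recuse_self ⊃ not inform_receipt), contraposes to O(inform_receipt ⊃ not recuse_self); with O(inform_receipt) we get O(not recuse_self).
Premise 1 is O(not recuse_self ⊃ not dim_lights); since O(not recuse_self), deontic closure gives O(not dim_lights).
So O(not dim_lights) holds, i.e. dim_lights is forbidden. None of the other listed options is forbidden under the premises.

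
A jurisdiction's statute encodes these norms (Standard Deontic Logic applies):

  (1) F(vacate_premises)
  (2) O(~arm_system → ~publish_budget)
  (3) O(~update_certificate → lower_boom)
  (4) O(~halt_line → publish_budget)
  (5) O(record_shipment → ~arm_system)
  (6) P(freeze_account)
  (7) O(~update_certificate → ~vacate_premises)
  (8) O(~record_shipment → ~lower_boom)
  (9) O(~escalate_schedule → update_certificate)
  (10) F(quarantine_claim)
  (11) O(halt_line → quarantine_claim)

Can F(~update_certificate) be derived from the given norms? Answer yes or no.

Premise 10 is F(quarantine_claim), i.e. O(~quarantine_claim).
Premise 11 is O(halt_line → quarantine_claim); contrapositively O(~quarantine_claim → ~halt_line). Since O(~quarantine_claim) holds, K gives O(~halt_line).
Premise 4 is O(~halt_line → publish_budget); since O(~halt_line), deontic closure gives O(publish_budget).
Premise 2, O(~arm_system → ~publish_budget), contraposes to O(publish_budget → arm_system); with O(publish_budget) we get O(arm_system).
Premise 5, O(record_shipment → ~arm_system), contraposes to O(arm_system → ~record_shipment); with O(arm_system) we get O(~record_shipment).
From O(~record_shipment) and premise 8, O(~record_shipment → ~lower_boom), we obtain O(~lower_boom).
Premise 3 is O(~update_certificate → lower_boom); contrapositively O(~lower_boom → update_certificate). Since O(~lower_boom) holds, K gives O(update_certificate).
Premises 1, 6, 7, 9 do not contribute to this derivation.
So O(update_certificate) holds, i.e. F(~update_certificate). The claim follows.

Yes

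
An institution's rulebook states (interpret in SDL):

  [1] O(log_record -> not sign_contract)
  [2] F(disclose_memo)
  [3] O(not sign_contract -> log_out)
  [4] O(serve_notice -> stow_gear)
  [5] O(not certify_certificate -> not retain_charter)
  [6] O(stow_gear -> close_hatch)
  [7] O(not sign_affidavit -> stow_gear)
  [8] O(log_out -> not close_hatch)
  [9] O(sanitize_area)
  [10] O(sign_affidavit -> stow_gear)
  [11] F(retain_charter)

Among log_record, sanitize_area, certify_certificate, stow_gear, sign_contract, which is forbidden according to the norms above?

Premises 7 and 10 are O(not sign_affidavit -> stow_gear) and O(sign_affidavit -> stow_gear); every ideal world satisfies not sign_affidavit or sign_affidavit, so in either case stow_gear holds — hence O(stow_gear).
With premise 6, O(stow_gear -> close_hatch), the K-axiom yields O(close_hatch).
The contrapositive of premise 8 (O(log_out -> not close_hatch)) is O(close_hatch -> not log_out), and O(close_hatch) is already established, so O(not log_out).
Premise 3 is O(not sign_contract -> log_out); contrapositively O(not log_out -> sign_contract). Since O(not log_out) holds, K gives O(sign_contract).
Premise 1, O(log_record -> not sign_contract), contraposes to O(sign_contract -> not log_record); with O(sign_contract) we get O(not log_record).
So O(not log_record) holds, i.e. log_record is forbidden. None of the other listed options is forbidden under the premises.

log_record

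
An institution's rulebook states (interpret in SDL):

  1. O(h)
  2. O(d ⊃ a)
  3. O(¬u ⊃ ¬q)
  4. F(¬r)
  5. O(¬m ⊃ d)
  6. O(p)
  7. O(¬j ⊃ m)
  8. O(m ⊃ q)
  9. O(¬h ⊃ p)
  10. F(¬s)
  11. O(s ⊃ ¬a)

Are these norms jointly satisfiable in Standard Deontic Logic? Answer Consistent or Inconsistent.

Consistent

Premise 9 is O(¬h ⊃ p); even if O(p) held, inferring O(¬h) would be affirming the consequent — invalid.
So O(¬h) is not derivable, and the apparent clash with O(h) does not arise.
A world satisfying every obligation exists (e.g. a=false, d=false, h=true, j=false, m=true, p=true, q=true, r=true, s=true, u=true); no atom is both obligatory and forbidden, so the set is consistent.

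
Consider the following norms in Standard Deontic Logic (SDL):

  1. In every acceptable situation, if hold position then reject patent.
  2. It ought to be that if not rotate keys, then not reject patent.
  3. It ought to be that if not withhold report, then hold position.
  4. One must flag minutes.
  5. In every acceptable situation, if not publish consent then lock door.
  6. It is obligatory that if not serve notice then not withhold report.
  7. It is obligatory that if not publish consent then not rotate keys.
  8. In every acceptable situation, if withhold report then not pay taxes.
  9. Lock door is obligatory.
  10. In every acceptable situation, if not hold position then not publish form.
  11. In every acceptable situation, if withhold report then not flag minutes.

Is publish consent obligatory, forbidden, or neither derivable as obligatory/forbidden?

Obligatory

Premise 4 gives O(flag_minutes).
The contrapositive of premise 11 (O(withhold_report → ¬flag_minutes)) is O(flag_minutes → ¬withhold_report), and O(flag_minutes) is already established, so O(¬withhold_report).
From O(¬withhold_report) and premise 3, O(¬withhold_report → hold_position), we obtain O(hold_position).
With premise 1, O(hold_position → reject_patent), the K-axiom yields O(reject_patent).
Premise 2, O(¬rotate_keys → ¬reject_patent), contraposes to O(reject_patent → rotate_keys); with O(reject_patent) we get O(rotate_keys).
The contrapositive of premise 7 (O(¬publish_consent → ¬rotate_keys)) is O(rotate_keys → publish_consent), and O(rotate_keys) is already established, so O(publish_consent).
Premises 5, 6, 8, 9, 10 do not contribute to this derivation.
Hence publish_consent is obligatory.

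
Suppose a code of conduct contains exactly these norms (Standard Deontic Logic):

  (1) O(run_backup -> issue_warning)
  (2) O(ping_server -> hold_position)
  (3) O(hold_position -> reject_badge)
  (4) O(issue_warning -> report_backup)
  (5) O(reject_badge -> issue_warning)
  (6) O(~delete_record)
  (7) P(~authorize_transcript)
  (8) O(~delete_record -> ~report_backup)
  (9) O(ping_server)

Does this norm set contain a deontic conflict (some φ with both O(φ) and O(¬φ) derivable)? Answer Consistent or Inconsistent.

Premise 9 gives O(ping_server).
Premise 2 is O(ping_server -> hold_position); since O(ping_server), deontic closure gives O(hold_position).
From O(hold_position) and premise 3, O(hold_position -> reject_badge), we obtain O(reject_badge).
With premise 5, O(reject_badge -> issue_warning), the K-axiom yields O(issue_warning).
With premise 4, O(issue_warning -> report_backup), the K-axiom yields O(report_backup).
Premise 8, O(~delete_record -> ~report_backup), contraposes to O(report_backup -> delete_record); with O(report_backup) we get O(delete_record).
Yet premise 6 states O(~delete_record).
We now have both O(delete_record) and O(~delete_record) — delete_record is simultaneously obligatory and forbidden, violating the D-axiom.

Inconsistent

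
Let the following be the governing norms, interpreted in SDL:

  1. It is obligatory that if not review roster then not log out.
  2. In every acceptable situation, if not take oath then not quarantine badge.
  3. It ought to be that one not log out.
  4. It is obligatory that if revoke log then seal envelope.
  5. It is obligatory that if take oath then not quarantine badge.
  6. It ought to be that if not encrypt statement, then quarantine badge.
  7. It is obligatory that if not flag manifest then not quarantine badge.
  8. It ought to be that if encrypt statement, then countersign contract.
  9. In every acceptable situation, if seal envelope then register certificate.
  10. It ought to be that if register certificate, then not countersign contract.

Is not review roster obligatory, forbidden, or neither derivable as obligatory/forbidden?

Premise 1 is O(¬review_roster → ¬log_out); even if O(¬log_out) held, inferring O(¬review_roster) would be affirming the consequent — invalid.
No premise or chain of K-axiom applications forces O(¬review_roster), and none forces O(review_roster). So ¬review_roster is neither obligatory nor forbidden under these norms.

Neither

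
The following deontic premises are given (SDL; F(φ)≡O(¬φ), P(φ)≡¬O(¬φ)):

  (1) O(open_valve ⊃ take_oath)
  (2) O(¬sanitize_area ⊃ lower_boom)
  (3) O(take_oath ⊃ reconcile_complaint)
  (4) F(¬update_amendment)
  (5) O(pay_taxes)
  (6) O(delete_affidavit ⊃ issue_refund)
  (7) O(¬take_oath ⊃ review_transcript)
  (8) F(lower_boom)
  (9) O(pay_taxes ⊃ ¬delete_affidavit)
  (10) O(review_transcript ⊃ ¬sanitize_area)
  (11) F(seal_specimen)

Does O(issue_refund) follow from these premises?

No

Premise 6 is O(delete_affidavit ⊃ issue_refund), but O(delete_affidavit) is not derivable from the premises, so it does not yield O(issue_refund).
No other premise forces O(issue_refund). An ideal world satisfying every premise can still have issue_refund false, so O(issue_refund) is not derivable.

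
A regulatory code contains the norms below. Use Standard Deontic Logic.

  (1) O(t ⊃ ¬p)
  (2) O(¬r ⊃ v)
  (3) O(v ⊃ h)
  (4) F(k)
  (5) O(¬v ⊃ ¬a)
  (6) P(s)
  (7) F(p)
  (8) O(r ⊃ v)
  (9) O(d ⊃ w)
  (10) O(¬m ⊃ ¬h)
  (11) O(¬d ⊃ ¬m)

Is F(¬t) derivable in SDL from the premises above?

Premise 1 is O(t ⊃ ¬p); even if O(¬p) held, inferring O(t) would be affirming the consequent — invalid.
No other premise forces O(t). An ideal world satisfying every premise can still have ¬t true, so F(¬t) is not derivable.

No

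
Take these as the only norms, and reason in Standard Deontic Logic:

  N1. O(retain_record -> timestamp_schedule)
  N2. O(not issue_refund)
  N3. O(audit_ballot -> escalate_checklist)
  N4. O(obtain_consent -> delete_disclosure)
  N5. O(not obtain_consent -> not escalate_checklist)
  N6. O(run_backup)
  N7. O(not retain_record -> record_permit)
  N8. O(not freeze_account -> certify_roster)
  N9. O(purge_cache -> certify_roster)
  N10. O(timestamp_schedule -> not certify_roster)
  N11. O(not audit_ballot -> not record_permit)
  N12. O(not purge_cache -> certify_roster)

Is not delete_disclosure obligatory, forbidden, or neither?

Premises 9 and 12 cover both cases: O(purge_cache -> certify_roster) and O(not purge_cache -> certify_roster). Since purge_cache ∨ not purge_cache is a tautology, O(certify_roster) follows.
Premise 10, O(timestamp_schedule -> not certify_roster), contraposes to O(certify_roster -> not timestamp_schedule); with O(certify_roster) we get O(not timestamp_schedule).
Premise 1, O(retain_record -> timestamp_schedule), contraposes to O(not timestamp_schedule -> not retain_record); with O(not timestamp_schedule) we get O(not retain_record).
With premise 7, O(not retain_record -> record_permit), the K-axiom yields O(record_permit).
Premise 11, O(not audit_ballot -> not record_permit), contraposes to O(record_permit -> audit_ballot); with O(record_permit) we get O(audit_ballot).
From O(audit_ballot) and premise 3, O(audit_ballot -> escalate_checklist), we obtain O(escalate_checklist).
Premise 5, O(not obtain_consent -> not escalate_checklist), contraposes to O(escalate_checklist -> obtain_consent); with O(escalate_checklist) we get O(obtain_consent).
Applying K to premise 4 (O(obtain_consent -> delete_disclosure)) and O(obtain_consent) yields O(delete_disclosure).
Premises 2, 6, 8 do not contribute to this derivation.
Thus O(delete_disclosure), which is F(not delete_disclosure): not delete_disclosure is forbidden.

Forbidden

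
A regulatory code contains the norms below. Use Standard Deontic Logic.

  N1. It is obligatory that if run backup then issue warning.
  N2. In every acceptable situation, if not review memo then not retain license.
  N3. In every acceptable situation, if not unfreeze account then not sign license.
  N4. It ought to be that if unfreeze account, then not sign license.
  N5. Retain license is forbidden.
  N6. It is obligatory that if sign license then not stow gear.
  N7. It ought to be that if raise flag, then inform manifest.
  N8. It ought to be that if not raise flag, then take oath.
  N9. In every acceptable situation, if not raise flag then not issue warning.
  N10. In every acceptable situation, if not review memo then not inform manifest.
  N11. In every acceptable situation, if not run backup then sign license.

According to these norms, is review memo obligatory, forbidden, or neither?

Premises 4 and 3 cover both cases: O(unfreeze_account → ¬sign_license) and O(¬unfreeze_account → ¬sign_license). Since unfreeze_account ∨ ¬unfreeze_account is a tautology, O(¬sign_license) follows.
Premise 11 is O(¬run_backup → sign_license); contrapositively O(¬sign_license → run_backup). Since O(¬sign_license) holds, K gives O(run_backup).
With premise 1, O(run_backup → issue_warning), the K-axiom yields O(issue_warning).
Premise 9, O(¬raise_flag → ¬issue_warning), contraposes to O(issue_warning → raise_flag); with O(issue_warning) we get O(raise_flag).
With premise 7, O(raise_flag → inform_manifest), the K-axiom yields O(inform_manifest).
Premise 10 is O(¬review_memo → ¬inform_manifest); contrapositively O(inform_manifest → review_memo). Since O(inform_manifest) holds, K gives O(review_memo).
Premises 2, 5, 6, 8 do not contribute to this derivation.
Hence review_memo is obligatory.

Obligatory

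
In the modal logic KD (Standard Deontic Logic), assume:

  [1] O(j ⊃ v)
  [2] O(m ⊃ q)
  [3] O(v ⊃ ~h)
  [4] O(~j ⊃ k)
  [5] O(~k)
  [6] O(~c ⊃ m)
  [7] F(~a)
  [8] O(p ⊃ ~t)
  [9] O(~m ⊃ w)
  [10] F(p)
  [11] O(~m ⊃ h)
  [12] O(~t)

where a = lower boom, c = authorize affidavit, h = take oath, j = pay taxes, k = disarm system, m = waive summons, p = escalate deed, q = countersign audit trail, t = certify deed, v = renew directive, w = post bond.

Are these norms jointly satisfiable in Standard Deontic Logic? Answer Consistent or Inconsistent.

Premise 8 is O(p ⊃ ~t); even if O(~t) held, inferring O(p) would be affirming the consequent — invalid.
So O(p) is not derivable, and the apparent clash with O(~p) does not arise.
A world satisfying every obligation exists (e.g. a=true, c=false, h=false, j=true, k=false, m=true, p=false, q=true, t=false, v=true, w=false); no atom is both obligatory and forbidden, so the set is consistent.

Consistent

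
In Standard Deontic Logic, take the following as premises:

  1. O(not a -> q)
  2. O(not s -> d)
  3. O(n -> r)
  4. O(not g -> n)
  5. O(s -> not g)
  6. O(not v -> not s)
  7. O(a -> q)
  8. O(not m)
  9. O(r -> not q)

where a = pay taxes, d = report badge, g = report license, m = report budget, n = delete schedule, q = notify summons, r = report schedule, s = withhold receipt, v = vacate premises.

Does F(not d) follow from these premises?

By case analysis on a: premise 7 gives O(a -> q) and premise 1 gives O(not a -> q), so O(q) either way.
The contrapositive of premise 9 (O(r -> not q)) is O(q -> not r), and O(q) is already established, so O(not r).
Premise 3 is O(n -> r); contrapositively O(not r -> not n). Since O(not r) holds, K gives O(not n).
Premise 4 is O(not g -> n); contrapositively O(not n -> g). Since O(not n) holds, K gives O(g).
Premise 5 is O(s -> not g); contrapositively O(g -> not s). Since O(g) holds, K gives O(not s).
With premise 2, O(not s -> d), the K-axiom yields O(d).
Premises 6, 8 do not contribute to this derivation.
So O(d) holds, i.e. F(not d). The claim follows.

Yes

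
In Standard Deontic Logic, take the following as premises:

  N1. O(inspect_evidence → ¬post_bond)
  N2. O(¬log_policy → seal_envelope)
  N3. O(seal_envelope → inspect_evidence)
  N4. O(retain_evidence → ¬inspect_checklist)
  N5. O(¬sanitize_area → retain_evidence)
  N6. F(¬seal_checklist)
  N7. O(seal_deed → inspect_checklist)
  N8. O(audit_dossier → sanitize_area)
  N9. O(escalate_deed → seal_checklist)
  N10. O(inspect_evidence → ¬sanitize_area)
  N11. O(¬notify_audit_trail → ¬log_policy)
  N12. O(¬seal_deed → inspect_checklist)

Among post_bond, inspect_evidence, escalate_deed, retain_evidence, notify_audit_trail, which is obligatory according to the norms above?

notify_audit_trail

Premises 12 and 7 are O(¬seal_deed → inspect_checklist) and O(seal_deed → inspect_checklist); every ideal world satisfies ¬seal_deed or seal_deed, so in either case inspect_checklist holds — hence O(inspect_checklist).
Premise 4 is O(retain_evidence → ¬inspect_checklist); contrapositively O(inspect_checklist → ¬retain_evidence). Since O(inspect_checklist) holds, K gives O(¬retain_evidence).
The contrapositive of premise 5 (O(¬sanitize_area → retain_evidence)) is O(¬retain_evidence → sanitize_area), and O(¬retain_evidence) is already established, so O(sanitize_area).
Premise 10 is O(inspect_evidence → ¬sanitize_area); contrapositively O(sanitize_area → ¬inspect_evidence). Since O(sanitize_area) holds, K gives O(¬inspect_evidence).
Premise 3 is O(seal_envelope → inspect_evidence); contrapositively O(¬inspect_evidence → ¬seal_envelope). Since O(¬inspect_evidence) holds, K gives O(¬seal_envelope).
Premise 2 is O(¬log_policy → seal_envelope); contrapositively O(¬seal_envelope → log_policy). Since O(¬seal_envelope) holds, K gives O(log_policy).
Premise 11 is O(¬notify_audit_trail → ¬log_policy); contrapositively O(log_policy → notify_audit_trail). Since O(log_policy) holds, K gives O(notify_audit_trail).
So O(notify_audit_trail) holds — notify_audit_trail is obligatory. None of the other listed options is made obligatory by any chain of premises.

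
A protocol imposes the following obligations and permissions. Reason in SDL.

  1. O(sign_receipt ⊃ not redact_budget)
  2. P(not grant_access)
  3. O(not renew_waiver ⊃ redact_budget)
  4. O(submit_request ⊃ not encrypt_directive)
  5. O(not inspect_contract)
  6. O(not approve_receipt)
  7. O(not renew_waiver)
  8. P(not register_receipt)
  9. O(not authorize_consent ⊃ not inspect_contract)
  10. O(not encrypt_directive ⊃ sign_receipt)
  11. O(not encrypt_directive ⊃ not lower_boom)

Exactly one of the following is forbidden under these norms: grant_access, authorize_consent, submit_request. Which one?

submit_request

From premise 7 we have O(not renew_waiver).
Premise 3 is O(not renew_waiver ⊃ redact_budget); since O(not renew_waiver), deontic closure gives O(redact_budget).
Premise 1 is O(sign_receipt ⊃ not redact_budget); contrapositively O(redact_budget ⊃ not sign_receipt). Since O(redact_budget) holds, K gives O(not sign_receipt).
The contrapositive of premise 10 (O(not encrypt_directive ⊃ sign_receipt)) is O(not sign_receipt ⊃ encrypt_directive), and O(not sign_receipt) is already established, so O(encrypt_directive).
The contrapositive of premise 4 (O(submit_request ⊃ not encrypt_directive)) is O(encrypt_directive ⊃ not submit_request), and O(encrypt_directive) is already established, so O(not submit_request).
So O(not submit_request) holds, i.e. submit_request is forbidden. None of the other listed options is forbidden under the premises.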